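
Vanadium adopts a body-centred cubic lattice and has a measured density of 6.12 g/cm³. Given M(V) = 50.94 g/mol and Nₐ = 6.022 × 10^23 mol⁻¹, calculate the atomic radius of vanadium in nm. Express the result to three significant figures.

For a BCC cell (Z = 2), a³ = Z·M/(N_A·ρ) = 2 × 50.94 / (6.022 × 10²³ × 6.120) = 2.764 × 10^-23 cm³, so a = 3.024 × 10^-8 cm = 0.3024 nm.
Atoms touch along the body diagonal, so √3·a = 4r, so r = 0.4330 × a = 0.131 nm.

0.131 nm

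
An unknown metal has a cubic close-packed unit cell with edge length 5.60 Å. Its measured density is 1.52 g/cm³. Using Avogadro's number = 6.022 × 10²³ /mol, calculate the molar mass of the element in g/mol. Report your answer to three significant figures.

40.2 g/mol

An FCC cell has Z = 4 atoms; a = 5.600 × 10^-8 cm.
M = ρ·N_A·a³/Z = 1.52 × 6.022 × 10²³ × 1.756 × 10^-22 / 4 = 40.2 g/mol.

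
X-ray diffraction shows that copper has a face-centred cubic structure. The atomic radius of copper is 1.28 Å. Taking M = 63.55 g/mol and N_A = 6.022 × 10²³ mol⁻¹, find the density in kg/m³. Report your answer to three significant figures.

In an FCC lattice, atoms touch along the face diagonal, so √2·a = 4r, giving a = 3.620 Å = 3.620 × 10^-8 cm.
With Z = 4, ρ = Z·M/(N_A·a³) = 4 × 63.55 / (6.022 × 10²³ × 4.745 × 10^-23) = 8.895 g/cm³ = 8900 kg/m³.

8900 kg/m³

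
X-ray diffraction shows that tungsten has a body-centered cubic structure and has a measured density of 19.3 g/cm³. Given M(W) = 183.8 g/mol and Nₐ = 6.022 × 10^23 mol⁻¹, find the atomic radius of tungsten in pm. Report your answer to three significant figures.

137 pm

For a BCC cell (Z = 2), a³ = Z·M/(N_A·ρ) = 2 × 183.8 / (6.022 × 10²³ × 19.30) = 3.163 × 10^-23 cm³, so a = 3.162 × 10^-8 cm = 316.2 pm.
Atoms touch along the body diagonal, so √3·a = 4r, so r = 0.4330 × a = 137 pm.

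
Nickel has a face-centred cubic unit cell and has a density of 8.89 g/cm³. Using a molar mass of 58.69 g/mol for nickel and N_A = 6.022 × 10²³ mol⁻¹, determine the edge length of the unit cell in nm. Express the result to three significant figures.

With Z = 4 atoms per FCC cell, a³ = Z·M/(N_A·ρ) = 4 × 58.69 / (6.022 × 10²³ × 8.890 g/cm³) = 4.385 × 10^-23 cm³.
a = (4.385 × 10^-23)^(1/3) = 3.526 × 10^-8 cm = 0.353 nm.

0.353 nm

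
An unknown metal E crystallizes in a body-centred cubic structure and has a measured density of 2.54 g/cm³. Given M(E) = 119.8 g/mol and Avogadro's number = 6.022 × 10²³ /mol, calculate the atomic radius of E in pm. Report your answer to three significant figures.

For a BCC cell (Z = 2), a³ = Z·M/(N_A·ρ) = 2 × 119.8 / (6.022 × 10²³ × 2.540) = 1.566 × 10^-22 cm³, so a = 5.391 × 10^-8 cm = 539.1 pm.
Atoms touch along the body diagonal, so √3·a = 4r, so r = 0.4330 × a = 233 pm.

233 pm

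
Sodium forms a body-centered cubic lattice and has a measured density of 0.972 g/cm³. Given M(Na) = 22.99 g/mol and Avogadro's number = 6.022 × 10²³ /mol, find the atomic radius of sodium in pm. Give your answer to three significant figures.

For a BCC cell (Z = 2), a³ = Z·M/(N_A·ρ) = 2 × 22.99 / (6.022 × 10²³ × 0.9720) = 7.855 × 10^-23 cm³, so a = 4.283 × 10^-8 cm = 428.3 pm.
Atoms touch along the body diagonal, so √3·a = 4r, so r = 0.4330 × a = 185 pm.

185 pm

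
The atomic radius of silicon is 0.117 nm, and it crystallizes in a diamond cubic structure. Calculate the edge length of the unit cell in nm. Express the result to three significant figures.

In a diamond cubic lattice, nearest neighbors lie along the body diagonal with √3·a = 8r.
a = 8r/√3 = 8 × 0.117 / 1.7321 = 0.540 nm.

0.540 nm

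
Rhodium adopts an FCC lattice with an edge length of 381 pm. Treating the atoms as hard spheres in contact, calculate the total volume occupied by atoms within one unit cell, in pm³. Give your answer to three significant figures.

4.10 × 10^7 pm³

In an FCC lattice atoms touch along the face diagonal, so √2·a = 4r, so r = 0.3536a = 134.7 pm.
V_atoms = Z × (4/3)πr³ = 4 × (4/3)π × (134.7)³ = 4.10 × 10^7 pm³.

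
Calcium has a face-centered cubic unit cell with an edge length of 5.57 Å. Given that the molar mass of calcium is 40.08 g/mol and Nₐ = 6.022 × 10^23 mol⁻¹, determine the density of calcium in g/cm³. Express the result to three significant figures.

1.54 g/cm³

An FCC unit cell contains Z = 4 atoms.
Cell volume: a³ = (5.57 Å)³ = (5.570 × 10^-8 cm)³ = 1.728 × 10^-22 cm³.
ρ = Z·M/(N_A·a³) = 4 × 40.08 / (6.022 × 10²³ × 1.728 × 10^-22) = 1.541 g/cm³.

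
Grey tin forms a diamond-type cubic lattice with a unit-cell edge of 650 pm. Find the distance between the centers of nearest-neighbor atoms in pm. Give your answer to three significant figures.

281 pm

In a diamond cubic structure, nearest neighbors lie along the body diagonal with √3·a = 8r; the nearest-neighbor distance equals 2r = 0.4330·a.
d = 0.4330 × 650 = 281 pm.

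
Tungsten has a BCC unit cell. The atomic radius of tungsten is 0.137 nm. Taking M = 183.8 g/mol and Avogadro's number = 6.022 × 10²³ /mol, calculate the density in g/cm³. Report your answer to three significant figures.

19.3 g/cm³

In a BCC lattice, atoms touch along the body diagonal, so √3·a = 4r, giving a = 0.3164 nm = 3.164 × 10^-8 cm.
With Z = 2, ρ = Z·M/(N_A·a³) = 2 × 183.8 / (6.022 × 10²³ × 3.167 × 10^-23) = 19.27 g/cm³.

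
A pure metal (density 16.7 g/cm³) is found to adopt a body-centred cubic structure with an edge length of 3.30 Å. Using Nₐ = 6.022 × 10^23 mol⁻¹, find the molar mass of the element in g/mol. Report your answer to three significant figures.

A BCC cell has Z = 2 atoms; a = 3.300 × 10^-8 cm.
M = ρ·N_A·a³/Z = 16.7 × 6.022 × 10²³ × 3.594 × 10^-23 / 2 = 181 g/mol.

181 g/mol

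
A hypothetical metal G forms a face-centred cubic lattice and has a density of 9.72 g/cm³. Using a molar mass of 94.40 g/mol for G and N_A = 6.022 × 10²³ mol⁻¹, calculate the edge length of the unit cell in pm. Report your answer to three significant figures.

401 pm

With Z = 4 atoms per FCC cell, a³ = Z·M/(N_A·ρ) = 4 × 94.40 / (6.022 × 10²³ × 9.720 g/cm³) = 6.451 × 10^-23 cm³.
a = (6.451 × 10^-23)^(1/3) = 4.011 × 10^-8 cm = 401 pm.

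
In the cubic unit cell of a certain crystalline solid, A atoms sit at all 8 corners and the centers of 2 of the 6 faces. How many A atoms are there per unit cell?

Corner atoms are shared by 8 cells (1/8 each), face atoms by 2 (1/2 each).
Net atoms = 8 × 1/8 + 2 × 1/2 = 1 + 1 = 2.

2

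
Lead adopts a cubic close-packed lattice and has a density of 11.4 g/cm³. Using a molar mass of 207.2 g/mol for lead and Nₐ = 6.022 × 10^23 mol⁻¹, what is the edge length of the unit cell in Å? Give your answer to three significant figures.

With Z = 4 atoms per FCC cell, a³ = Z·M/(N_A·ρ) = 4 × 207.2 / (6.022 × 10²³ × 11.40 g/cm³) = 1.207 × 10^-22 cm³.
a = (1.207 × 10^-22)^(1/3) = 4.942 × 10^-8 cm = 4.94 Å.

4.94 Å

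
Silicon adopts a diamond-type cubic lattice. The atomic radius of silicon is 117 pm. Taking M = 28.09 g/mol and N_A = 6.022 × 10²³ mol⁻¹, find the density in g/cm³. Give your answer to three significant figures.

In a diamond cubic lattice, nearest neighbors lie along the body diagonal with √3·a = 8r, giving a = 540.4 pm = 5.404 × 10^-8 cm.
With Z = 8, ρ = Z·M/(N_A·a³) = 8 × 28.09 / (6.022 × 10²³ × 1.578 × 10^-22) = 2.365 g/cm³.

2.36 g/cm³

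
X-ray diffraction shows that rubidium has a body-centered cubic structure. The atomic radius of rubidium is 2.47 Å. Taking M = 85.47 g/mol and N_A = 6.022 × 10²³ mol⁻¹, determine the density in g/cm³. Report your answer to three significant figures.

1.53 g/cm³

In a BCC lattice, atoms touch along the body diagonal, so √3·a = 4r, giving a = 5.704 Å = 5.704 × 10^-8 cm.
With Z = 2, ρ = Z·M/(N_A·a³) = 2 × 85.47 / (6.022 × 10²³ × 1.856 × 10^-22) = 1.529 g/cm³.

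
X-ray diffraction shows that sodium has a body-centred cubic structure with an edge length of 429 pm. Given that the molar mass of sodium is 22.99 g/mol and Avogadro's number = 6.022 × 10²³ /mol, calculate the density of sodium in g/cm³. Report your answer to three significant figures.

A BCC unit cell contains Z = 2 atoms.
Cell volume: a³ = (429 pm)³ = (4.290 × 10^-8 cm)³ = 7.895 × 10^-23 cm³.
ρ = Z·M/(N_A·a³) = 2 × 22.99 / (6.022 × 10²³ × 7.895 × 10^-23) = 0.9671 g/cm³.

0.967 g/cm³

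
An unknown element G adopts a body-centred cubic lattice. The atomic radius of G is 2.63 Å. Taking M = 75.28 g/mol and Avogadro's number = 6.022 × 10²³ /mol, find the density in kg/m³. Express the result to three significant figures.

1120 kg/m³

In a BCC lattice, atoms touch along the body diagonal, so √3·a = 4r, giving a = 6.074 Å = 6.074 × 10^-8 cm.
With Z = 2, ρ = Z·M/(N_A·a³) = 2 × 75.28 / (6.022 × 10²³ × 2.241 × 10^-22) = 1.116 g/cm³ = 1120 kg/m³.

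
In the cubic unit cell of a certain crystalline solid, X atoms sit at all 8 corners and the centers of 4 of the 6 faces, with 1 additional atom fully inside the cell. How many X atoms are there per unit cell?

Corner atoms are shared by 8 cells (1/8 each), face atoms by 2 (1/2 each), interior atoms are unshared.
Net atoms = 8 × 1/8 + 4 × 1/2 + 1 = 1 + 2 + 1 = 4.

4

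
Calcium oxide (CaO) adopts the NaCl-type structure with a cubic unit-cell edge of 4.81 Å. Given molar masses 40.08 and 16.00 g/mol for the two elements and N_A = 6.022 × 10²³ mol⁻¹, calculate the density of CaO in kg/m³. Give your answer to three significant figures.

The NaCl-type structure contains Z = 4 formula units per cell; M(CaO) = 40.08 + 16.00 = 56.08 g/mol.
a³ = (4.810 × 10^-8 cm)³ = 1.113 × 10^-22 cm³.
ρ = 4 × 56.08 / (6.022 × 10²³ × 1.113 × 10^-22) = 3.347 g/cm³ = 3350 kg/m³.

3350 kg/m³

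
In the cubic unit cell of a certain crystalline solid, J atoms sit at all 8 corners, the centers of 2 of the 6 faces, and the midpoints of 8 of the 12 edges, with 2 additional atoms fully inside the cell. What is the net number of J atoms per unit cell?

Corner atoms are shared by 8 cells (1/8 each), face atoms by 2 (1/2 each), edge atoms by 4 (1/4 each), interior atoms are unshared.
Net atoms = 8 × 1/8 + 2 × 1/2 + 8 × 1/4 + 2 = 1 + 1 + 2 + 2 = 6.

6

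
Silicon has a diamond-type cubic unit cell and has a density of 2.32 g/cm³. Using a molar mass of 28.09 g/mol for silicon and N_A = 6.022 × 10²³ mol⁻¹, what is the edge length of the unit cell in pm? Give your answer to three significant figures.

With Z = 8 atoms per diamond cubic cell, a³ = Z·M/(N_A·ρ) = 8 × 28.09 / (6.022 × 10²³ × 2.320 g/cm³) = 1.608 × 10^-22 cm³.
a = (1.608 × 10^-22)^(1/3) = 5.438 × 10^-8 cm = 544 pm.

544 pm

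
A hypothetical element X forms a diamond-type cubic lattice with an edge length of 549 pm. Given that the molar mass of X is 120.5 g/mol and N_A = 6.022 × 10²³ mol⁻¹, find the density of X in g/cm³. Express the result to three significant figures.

A diamond cubic unit cell contains Z = 8 atoms.
Cell volume: a³ = (549 pm)³ = (5.490 × 10^-8 cm)³ = 1.655 × 10^-22 cm³.
ρ = Z·M/(N_A·a³) = 8 × 120.5 / (6.022 × 10²³ × 1.655 × 10^-22) = 9.674 g/cm³.

9.67 g/cm³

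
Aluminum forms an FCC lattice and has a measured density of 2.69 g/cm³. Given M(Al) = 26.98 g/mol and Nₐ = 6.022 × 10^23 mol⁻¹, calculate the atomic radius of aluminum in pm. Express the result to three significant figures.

143 pm

For an FCC cell (Z = 4), a³ = Z·M/(N_A·ρ) = 4 × 26.98 / (6.022 × 10²³ × 2.690) = 6.662 × 10^-23 cm³, so a = 4.054 × 10^-8 cm = 405.4 pm.
Atoms touch along the face diagonal, so √2·a = 4r, so r = 0.3536 × a = 143 pm.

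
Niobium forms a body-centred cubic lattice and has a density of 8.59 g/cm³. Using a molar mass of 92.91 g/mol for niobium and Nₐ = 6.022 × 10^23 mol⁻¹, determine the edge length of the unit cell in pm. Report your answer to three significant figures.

330 pm

With Z = 2 atoms per BCC cell, a³ = Z·M/(N_A·ρ) = 2 × 92.91 / (6.022 × 10²³ × 8.590 g/cm³) = 3.592 × 10^-23 cm³.
a = (3.592 × 10^-23)^(1/3) = 3.300 × 10^-8 cm = 330 pm.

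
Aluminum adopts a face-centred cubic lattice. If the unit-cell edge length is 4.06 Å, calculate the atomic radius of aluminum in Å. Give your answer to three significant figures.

In an FCC lattice, atoms touch along the face diagonal, so √2·a = 4r.
r = √2·a/4 = 1.4142 × 4.06 / 4 = 1.44 Å.

1.44 Å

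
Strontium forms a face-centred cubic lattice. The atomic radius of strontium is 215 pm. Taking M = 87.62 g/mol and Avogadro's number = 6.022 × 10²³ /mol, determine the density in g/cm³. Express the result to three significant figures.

2.59 g/cm³

In an FCC lattice, atoms touch along the face diagonal, so √2·a = 4r, giving a = 608.1 pm = 6.081 × 10^-8 cm.
With Z = 4, ρ = Z·M/(N_A·a³) = 4 × 87.62 / (6.022 × 10²³ × 2.249 × 10^-22) = 2.588 g/cm³.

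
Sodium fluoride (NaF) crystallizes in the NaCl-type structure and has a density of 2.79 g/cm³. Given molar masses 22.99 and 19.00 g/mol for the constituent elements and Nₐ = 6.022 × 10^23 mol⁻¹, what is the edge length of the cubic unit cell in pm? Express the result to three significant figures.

M(NaF) = 41.99 g/mol; Z = 4 formula units per cell.
a³ = Z·M/(N_A·ρ) = 4 × 41.99 / (6.022 × 10²³ × 2.79) = 9.997 × 10^-23 cm³, so a = 4.641 × 10^-8 cm = 464 pm.

464 pm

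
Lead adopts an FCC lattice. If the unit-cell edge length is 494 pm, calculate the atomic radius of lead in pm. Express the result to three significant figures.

In an FCC lattice, atoms touch along the face diagonal, so √2·a = 4r.
r = √2·a/4 = 1.4142 × 494 / 4 = 175 pm.

175 pm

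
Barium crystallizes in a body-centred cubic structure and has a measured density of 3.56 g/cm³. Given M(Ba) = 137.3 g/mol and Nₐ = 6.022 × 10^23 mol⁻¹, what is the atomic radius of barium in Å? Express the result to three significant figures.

2.18 Å

For a BCC cell (Z = 2), a³ = Z·M/(N_A·ρ) = 2 × 137.3 / (6.022 × 10²³ × 3.560) = 1.281 × 10^-22 cm³, so a = 5.041 × 10^-8 cm = 5.041 Å.
Atoms touch along the body diagonal, so √3·a = 4r, so r = 0.4330 × a = 2.18 Å.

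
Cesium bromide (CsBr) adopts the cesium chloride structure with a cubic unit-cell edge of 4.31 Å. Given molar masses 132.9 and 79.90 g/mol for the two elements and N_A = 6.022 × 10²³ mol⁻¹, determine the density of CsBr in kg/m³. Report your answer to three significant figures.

The cesium chloride structure contains Z = 1 formula unit per cell; M(CsBr) = 132.9 + 79.90 = 212.8 g/mol.
a³ = (4.310 × 10^-8 cm)³ = 8.006 × 10^-23 cm³.
ρ = 1 × 212.8 / (6.022 × 10²³ × 8.006 × 10^-23) = 4.414 g/cm³ = 4410 kg/m³.

4410 kg/m³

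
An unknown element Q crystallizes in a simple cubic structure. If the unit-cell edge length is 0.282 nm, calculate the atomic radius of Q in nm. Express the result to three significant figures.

0.141 nm

In a simple cubic lattice, atoms touch along the cell edge, so a = 2r.
r = a/2 = 0.282/2 = 0.141 nm.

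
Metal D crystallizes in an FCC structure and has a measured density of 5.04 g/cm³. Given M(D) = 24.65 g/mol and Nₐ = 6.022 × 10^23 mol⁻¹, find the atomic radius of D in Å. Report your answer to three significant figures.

For an FCC cell (Z = 4), a³ = Z·M/(N_A·ρ) = 4 × 24.65 / (6.022 × 10²³ × 5.040) = 3.249 × 10^-23 cm³, so a = 3.191 × 10^-8 cm = 3.191 Å.
Atoms touch along the face diagonal, so √2·a = 4r, so r = 0.3536 × a = 1.13 Å.

1.13 Å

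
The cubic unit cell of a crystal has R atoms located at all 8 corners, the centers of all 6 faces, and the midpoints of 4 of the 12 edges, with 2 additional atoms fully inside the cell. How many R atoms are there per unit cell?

Corner atoms are shared by 8 cells (1/8 each), face atoms by 2 (1/2 each), edge atoms by 4 (1/4 each), interior atoms are unshared.
Net atoms = 8 × 1/8 + 6 × 1/2 + 4 × 1/4 + 2 = 1 + 3 + 1 + 2 = 7.

7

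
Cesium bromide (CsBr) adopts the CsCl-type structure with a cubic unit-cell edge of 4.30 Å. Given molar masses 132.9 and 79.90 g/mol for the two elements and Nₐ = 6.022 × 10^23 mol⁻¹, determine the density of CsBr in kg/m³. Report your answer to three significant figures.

4440 kg/m³

The CsCl-type structure contains Z = 1 formula unit per cell; M(CsBr) = 132.9 + 79.90 = 212.8 g/mol.
a³ = (4.300 × 10^-8 cm)³ = 7.951 × 10^-23 cm³.
ρ = 1 × 212.8 / (6.022 × 10²³ × 7.951 × 10^-23) = 4.445 g/cm³ = 4440 kg/m³.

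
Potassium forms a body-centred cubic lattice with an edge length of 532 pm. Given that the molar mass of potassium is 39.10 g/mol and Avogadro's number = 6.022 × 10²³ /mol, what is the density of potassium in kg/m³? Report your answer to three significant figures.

A BCC unit cell contains Z = 2 atoms.
Cell volume: a³ = (532 pm)³ = (5.320 × 10^-8 cm)³ = 1.506 × 10^-22 cm³.
ρ = Z·M/(N_A·a³) = 2 × 39.10 / (6.022 × 10²³ × 1.506 × 10^-22) = 0.8624 g/cm³ = 862 kg/m³.

862 kg/m³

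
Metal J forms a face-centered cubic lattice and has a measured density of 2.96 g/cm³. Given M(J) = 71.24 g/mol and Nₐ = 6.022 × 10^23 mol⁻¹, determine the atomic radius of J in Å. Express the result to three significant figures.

1.92 Å

For an FCC cell (Z = 4), a³ = Z·M/(N_A·ρ) = 4 × 71.24 / (6.022 × 10²³ × 2.960) = 1.599 × 10^-22 cm³, so a = 5.427 × 10^-8 cm = 5.427 Å.
Atoms touch along the face diagonal, so √2·a = 4r, so r = 0.3536 × a = 1.92 Å.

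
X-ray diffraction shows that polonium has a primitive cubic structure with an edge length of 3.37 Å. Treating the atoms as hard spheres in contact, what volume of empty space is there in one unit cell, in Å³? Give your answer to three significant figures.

18.2 Å³

In a simple cubic lattice atoms touch along the cell edge, so a = 2r, so r = 0.5000a = 1.685 Å.
V_cell = a³ = 38.27 Å³; V_atoms = 1 × (4/3)πr³ = 20.04 Å³.
Empty space = 38.27 − 20.04 = 18.2 Å³.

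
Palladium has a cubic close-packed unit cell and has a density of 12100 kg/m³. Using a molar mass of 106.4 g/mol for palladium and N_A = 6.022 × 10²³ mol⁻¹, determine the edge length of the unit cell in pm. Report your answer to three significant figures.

388 pm

With Z = 4 atoms per FCC cell, a³ = Z·M/(N_A·ρ) = 4 × 106.4 / (6.022 × 10²³ × 12.10 g/cm³) = 5.841 × 10^-23 cm³.
a = (5.841 × 10^-23)^(1/3) = 3.880 × 10^-8 cm = 388 pm.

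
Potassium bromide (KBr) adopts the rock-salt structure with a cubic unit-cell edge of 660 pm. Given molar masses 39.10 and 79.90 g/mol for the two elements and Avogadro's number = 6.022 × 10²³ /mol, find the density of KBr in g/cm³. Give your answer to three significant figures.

The rock-salt structure contains Z = 4 formula units per cell; M(KBr) = 39.10 + 79.90 = 119.0 g/mol.
a³ = (6.600 × 10^-8 cm)³ = 2.875 × 10^-22 cm³.
ρ = 4 × 119.0 / (6.022 × 10²³ × 2.875 × 10^-22) = 2.749 g/cm³.

2.75 g/cm³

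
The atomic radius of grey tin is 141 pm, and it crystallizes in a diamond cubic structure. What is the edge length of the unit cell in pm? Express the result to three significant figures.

In a diamond cubic lattice, nearest neighbors lie along the body diagonal with √3·a = 8r.
a = 8r/√3 = 8 × 141 / 1.7321 = 651 pm.

651 pm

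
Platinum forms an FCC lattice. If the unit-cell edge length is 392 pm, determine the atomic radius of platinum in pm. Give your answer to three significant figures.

In an FCC lattice, atoms touch along the face diagonal, so √2·a = 4r.
r = √2·a/4 = 1.4142 × 392 / 4 = 139 pm.

139 pm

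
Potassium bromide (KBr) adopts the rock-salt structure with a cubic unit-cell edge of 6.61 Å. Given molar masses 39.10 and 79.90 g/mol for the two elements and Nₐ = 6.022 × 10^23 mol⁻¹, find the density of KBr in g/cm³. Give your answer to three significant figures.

The rock-salt structure contains Z = 4 formula units per cell; M(KBr) = 39.10 + 79.90 = 119.0 g/mol.
a³ = (6.610 × 10^-8 cm)³ = 2.888 × 10^-22 cm³.
ρ = 4 × 119.0 / (6.022 × 10²³ × 2.888 × 10^-22) = 2.737 g/cm³.

2.74 g/cm³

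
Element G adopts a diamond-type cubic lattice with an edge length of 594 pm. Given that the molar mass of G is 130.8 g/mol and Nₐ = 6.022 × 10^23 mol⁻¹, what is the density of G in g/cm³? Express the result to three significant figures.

A diamond cubic unit cell contains Z = 8 atoms.
Cell volume: a³ = (594 pm)³ = (5.940 × 10^-8 cm)³ = 2.096 × 10^-22 cm³.
ρ = Z·M/(N_A·a³) = 8 × 130.8 / (6.022 × 10²³ × 2.096 × 10^-22) = 8.291 g/cm³.

8.29 g/cm³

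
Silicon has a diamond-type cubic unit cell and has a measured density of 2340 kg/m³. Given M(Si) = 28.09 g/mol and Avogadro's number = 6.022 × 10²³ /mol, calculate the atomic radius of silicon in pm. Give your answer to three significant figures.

117 pm

For a diamond cubic cell (Z = 8), a³ = Z·M/(N_A·ρ) = 8 × 28.09 / (6.022 × 10²³ × 2.340) = 1.595 × 10^-22 cm³, so a = 5.423 × 10^-8 cm = 542.3 pm.
Nearest neighbors lie along the body diagonal with √3·a = 8r, so r = 0.2165 × a = 117 pm.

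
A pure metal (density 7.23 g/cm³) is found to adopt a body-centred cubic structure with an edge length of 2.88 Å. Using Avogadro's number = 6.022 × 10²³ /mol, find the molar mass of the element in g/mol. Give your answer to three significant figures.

52.0 g/mol

A BCC cell has Z = 2 atoms; a = 2.880 × 10^-8 cm.
M = ρ·N_A·a³/Z = 7.23 × 6.022 × 10²³ × 2.389 × 10^-23 / 2 = 52.0 g/mol.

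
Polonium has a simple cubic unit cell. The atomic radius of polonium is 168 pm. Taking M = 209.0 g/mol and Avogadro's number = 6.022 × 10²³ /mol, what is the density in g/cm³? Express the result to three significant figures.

9.15 g/cm³

In a simple cubic lattice, atoms touch along the cell edge, so a = 2r, giving a = 336.0 pm = 3.360 × 10^-8 cm.
With Z = 1, ρ = Z·M/(N_A·a³) = 1 × 209.0 / (6.022 × 10²³ × 3.793 × 10^-23) = 9.149 g/cm³.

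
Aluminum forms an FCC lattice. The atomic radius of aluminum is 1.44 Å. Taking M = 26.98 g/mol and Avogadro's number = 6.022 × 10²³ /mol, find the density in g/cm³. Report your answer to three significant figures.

2.65 g/cm³

In an FCC lattice, atoms touch along the face diagonal, so √2·a = 4r, giving a = 4.073 Å = 4.073 × 10^-8 cm.
With Z = 4, ρ = Z·M/(N_A·a³) = 4 × 26.98 / (6.022 × 10²³ × 6.757 × 10^-23) = 2.652 g/cm³.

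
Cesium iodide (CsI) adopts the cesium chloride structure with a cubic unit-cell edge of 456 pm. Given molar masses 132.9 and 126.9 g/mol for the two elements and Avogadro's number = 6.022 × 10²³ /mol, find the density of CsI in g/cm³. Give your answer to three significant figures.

The cesium chloride structure contains Z = 1 formula unit per cell; M(CsI) = 132.9 + 126.9 = 259.8 g/mol.
a³ = (4.560 × 10^-8 cm)³ = 9.482 × 10^-23 cm³.
ρ = 1 × 259.8 / (6.022 × 10²³ × 9.482 × 10^-23) = 4.550 g/cm³.

4.55 g/cm³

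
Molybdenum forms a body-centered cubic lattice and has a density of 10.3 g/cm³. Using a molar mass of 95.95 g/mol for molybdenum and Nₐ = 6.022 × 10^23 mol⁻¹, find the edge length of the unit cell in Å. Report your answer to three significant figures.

3.14 Å

With Z = 2 atoms per BCC cell, a³ = Z·M/(N_A·ρ) = 2 × 95.95 / (6.022 × 10²³ × 10.30 g/cm³) = 3.094 × 10^-23 cm³.
a = (3.094 × 10^-23)^(1/3) = 3.139 × 10^-8 cm = 3.14 Å.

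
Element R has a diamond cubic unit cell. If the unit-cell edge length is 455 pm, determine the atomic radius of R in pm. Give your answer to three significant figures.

98.5 pm

In a diamond cubic lattice, nearest neighbors lie along the body diagonal with √3·a = 8r.
r = √3·a/8 = 1.7321 × 455 / 8 = 98.5 pm.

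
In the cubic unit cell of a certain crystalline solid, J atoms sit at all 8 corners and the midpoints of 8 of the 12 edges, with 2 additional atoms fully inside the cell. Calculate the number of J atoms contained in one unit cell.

5

Corner atoms are shared by 8 cells (1/8 each), edge atoms by 4 (1/4 each), interior atoms are unshared.
Net atoms = 8 × 1/8 + 8 × 1/4 + 2 = 1 + 2 + 2 = 5.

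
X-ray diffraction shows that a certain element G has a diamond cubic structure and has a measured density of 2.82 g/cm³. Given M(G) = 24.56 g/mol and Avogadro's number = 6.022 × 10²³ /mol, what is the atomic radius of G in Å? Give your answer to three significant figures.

1.05 Å

For a diamond cubic cell (Z = 8), a³ = Z·M/(N_A·ρ) = 8 × 24.56 / (6.022 × 10²³ × 2.820) = 1.157 × 10^-22 cm³, so a = 4.873 × 10^-8 cm = 4.873 Å.
Nearest neighbors lie along the body diagonal with √3·a = 8r, so r = 0.2165 × a = 1.05 Å.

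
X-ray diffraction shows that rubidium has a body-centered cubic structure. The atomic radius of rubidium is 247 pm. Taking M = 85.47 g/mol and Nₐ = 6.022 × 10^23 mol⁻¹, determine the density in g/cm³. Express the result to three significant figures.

In a BCC lattice, atoms touch along the body diagonal, so √3·a = 4r, giving a = 570.4 pm = 5.704 × 10^-8 cm.
With Z = 2, ρ = Z·M/(N_A·a³) = 2 × 85.47 / (6.022 × 10²³ × 1.856 × 10^-22) = 1.529 g/cm³.

1.53 g/cm³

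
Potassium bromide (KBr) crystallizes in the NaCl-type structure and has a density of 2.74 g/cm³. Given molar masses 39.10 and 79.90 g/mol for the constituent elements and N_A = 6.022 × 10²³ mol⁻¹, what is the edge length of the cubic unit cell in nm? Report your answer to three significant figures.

0.661 nm

M(KBr) = 119.0 g/mol; Z = 4 formula units per cell.
a³ = Z·M/(N_A·ρ) = 4 × 119.0 / (6.022 × 10²³ × 2.74) = 2.885 × 10^-22 cm³, so a = 6.608 × 10^-8 cm = 0.661 nm.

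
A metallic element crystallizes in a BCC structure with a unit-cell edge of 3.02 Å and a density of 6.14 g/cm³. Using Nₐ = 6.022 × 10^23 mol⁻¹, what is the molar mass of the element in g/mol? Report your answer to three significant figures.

A BCC cell has Z = 2 atoms; a = 3.020 × 10^-8 cm.
M = ρ·N_A·a³/Z = 6.14 × 6.022 × 10²³ × 2.754 × 10^-23 / 2 = 50.9 g/mol.

50.9 g/mol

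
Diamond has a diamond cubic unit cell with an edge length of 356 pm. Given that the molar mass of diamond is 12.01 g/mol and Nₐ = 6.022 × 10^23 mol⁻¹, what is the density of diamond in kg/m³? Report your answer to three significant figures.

3540 kg/m³

A diamond cubic unit cell contains Z = 8 atoms.
Cell volume: a³ = (356 pm)³ = (3.560 × 10^-8 cm)³ = 4.512 × 10^-23 cm³.
ρ = Z·M/(N_A·a³) = 8 × 12.01 / (6.022 × 10²³ × 4.512 × 10^-23) = 3.536 g/cm³ = 3540 kg/m³.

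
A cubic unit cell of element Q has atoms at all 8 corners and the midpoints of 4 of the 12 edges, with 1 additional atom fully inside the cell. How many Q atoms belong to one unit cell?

Corner atoms are shared by 8 cells (1/8 each), edge atoms by 4 (1/4 each), interior atoms are unshared.
Net atoms = 8 × 1/8 + 4 × 1/4 + 1 = 1 + 1 + 1 = 3.

3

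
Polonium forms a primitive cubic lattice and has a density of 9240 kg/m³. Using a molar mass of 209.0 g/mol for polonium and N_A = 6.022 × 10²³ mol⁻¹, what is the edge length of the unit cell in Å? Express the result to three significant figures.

3.35 Å

With Z = 1 atom per simple cubic cell, a³ = Z·M/(N_A·ρ) = 1 × 209.0 / (6.022 × 10²³ × 9.240 g/cm³) = 3.756 × 10^-23 cm³.
a = (3.756 × 10^-23)^(1/3) = 3.349 × 10^-8 cm = 3.35 Å.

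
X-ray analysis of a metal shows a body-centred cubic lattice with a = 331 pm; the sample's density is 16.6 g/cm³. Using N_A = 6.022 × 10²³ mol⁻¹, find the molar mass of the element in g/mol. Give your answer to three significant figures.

A BCC cell has Z = 2 atoms; a = 3.310 × 10^-8 cm.
M = ρ·N_A·a³/Z = 16.6 × 6.022 × 10²³ × 3.626 × 10^-23 / 2 = 181 g/mol.

181 g/mol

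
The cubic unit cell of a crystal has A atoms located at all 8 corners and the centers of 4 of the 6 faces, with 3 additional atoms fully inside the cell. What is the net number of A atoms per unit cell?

6

Corner atoms are shared by 8 cells (1/8 each), face atoms by 2 (1/2 each), interior atoms are unshared.
Net atoms = 8 × 1/8 + 4 × 1/2 + 3 = 1 + 2 + 3 = 6.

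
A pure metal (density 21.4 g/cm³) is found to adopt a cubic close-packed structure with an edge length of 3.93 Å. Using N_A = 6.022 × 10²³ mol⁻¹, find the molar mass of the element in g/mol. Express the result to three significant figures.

196 g/mol

An FCC cell has Z = 4 atoms; a = 3.930 × 10^-8 cm.
M = ρ·N_A·a³/Z = 21.4 × 6.022 × 10²³ × 6.070 × 10^-23 / 4 = 196 g/mol.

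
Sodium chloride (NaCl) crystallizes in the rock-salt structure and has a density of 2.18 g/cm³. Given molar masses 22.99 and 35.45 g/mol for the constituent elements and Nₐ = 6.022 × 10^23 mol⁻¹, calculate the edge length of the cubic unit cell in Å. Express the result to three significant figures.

5.63 Å

M(NaCl) = 58.44 g/mol; Z = 4 formula units per cell.
a³ = Z·M/(N_A·ρ) = 4 × 58.44 / (6.022 × 10²³ × 2.18) = 1.781 × 10^-22 cm³, so a = 5.626 × 10^-8 cm = 5.63 Å.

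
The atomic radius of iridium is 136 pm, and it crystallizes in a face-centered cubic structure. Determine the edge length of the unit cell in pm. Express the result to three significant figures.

In an FCC lattice, atoms touch along the face diagonal, so √2·a = 4r.
a = 4r/√2 = 4 × 136 / 1.4142 = 385 pm.

385 pm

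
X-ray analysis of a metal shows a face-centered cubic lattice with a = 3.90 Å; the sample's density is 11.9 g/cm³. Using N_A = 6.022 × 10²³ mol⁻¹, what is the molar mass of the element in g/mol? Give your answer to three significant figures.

An FCC cell has Z = 4 atoms; a = 3.900 × 10^-8 cm.
M = ρ·N_A·a³/Z = 11.9 × 6.022 × 10²³ × 5.932 × 10^-23 / 4 = 106 g/mol.

106 g/mol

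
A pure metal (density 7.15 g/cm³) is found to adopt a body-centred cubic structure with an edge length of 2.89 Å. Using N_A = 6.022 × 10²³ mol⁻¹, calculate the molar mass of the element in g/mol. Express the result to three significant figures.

A BCC cell has Z = 2 atoms; a = 2.890 × 10^-8 cm.
M = ρ·N_A·a³/Z = 7.15 × 6.022 × 10²³ × 2.414 × 10^-23 / 2 = 52.0 g/mol.

52.0 g/mol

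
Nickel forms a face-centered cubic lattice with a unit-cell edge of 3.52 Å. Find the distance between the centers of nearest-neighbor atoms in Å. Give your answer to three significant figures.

2.49 Å

In an FCC structure, atoms touch along the face diagonal, so √2·a = 4r; the nearest-neighbor distance equals 2r = 0.7071·a.
d = 0.7071 × 3.52 = 2.49 Å.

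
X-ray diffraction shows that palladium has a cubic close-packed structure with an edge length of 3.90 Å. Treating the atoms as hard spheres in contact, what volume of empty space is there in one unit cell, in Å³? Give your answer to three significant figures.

In an FCC lattice atoms touch along the face diagonal, so √2·a = 4r, so r = 0.3536a = 1.379 Å.
V_cell = a³ = 59.32 Å³; V_atoms = 4 × (4/3)πr³ = 43.92 Å³.
Empty space = 59.32 − 43.92 = 15.4 Å³.

15.4 Å³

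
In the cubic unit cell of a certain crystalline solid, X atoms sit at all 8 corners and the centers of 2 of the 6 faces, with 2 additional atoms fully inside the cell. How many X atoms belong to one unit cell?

4

Corner atoms are shared by 8 cells (1/8 each), face atoms by 2 (1/2 each), interior atoms are unshared.
Net atoms = 8 × 1/8 + 2 × 1/2 + 2 = 1 + 1 + 2 = 4.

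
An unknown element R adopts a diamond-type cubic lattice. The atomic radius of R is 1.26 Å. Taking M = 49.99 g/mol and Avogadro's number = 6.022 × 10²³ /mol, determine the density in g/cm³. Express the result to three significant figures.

In a diamond cubic lattice, nearest neighbors lie along the body diagonal with √3·a = 8r, giving a = 5.820 Å = 5.820 × 10^-8 cm.
With Z = 8, ρ = Z·M/(N_A·a³) = 8 × 49.99 / (6.022 × 10²³ × 1.971 × 10^-22) = 3.369 g/cm³.

3.37 g/cm³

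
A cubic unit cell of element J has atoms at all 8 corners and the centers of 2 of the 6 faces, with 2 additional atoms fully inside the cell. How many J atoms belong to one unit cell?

Corner atoms are shared by 8 cells (1/8 each), face atoms by 2 (1/2 each), interior atoms are unshared.
Net atoms = 8 × 1/8 + 2 × 1/2 + 2 = 1 + 1 + 2 = 4.

4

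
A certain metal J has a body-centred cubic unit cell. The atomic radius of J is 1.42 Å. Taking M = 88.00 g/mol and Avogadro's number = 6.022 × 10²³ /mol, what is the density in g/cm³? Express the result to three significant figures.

8.29 g/cm³

In a BCC lattice, atoms touch along the body diagonal, so √3·a = 4r, giving a = 3.279 Å = 3.279 × 10^-8 cm.
With Z = 2, ρ = Z·M/(N_A·a³) = 2 × 88.00 / (6.022 × 10²³ × 3.527 × 10^-23) = 8.287 g/cm³.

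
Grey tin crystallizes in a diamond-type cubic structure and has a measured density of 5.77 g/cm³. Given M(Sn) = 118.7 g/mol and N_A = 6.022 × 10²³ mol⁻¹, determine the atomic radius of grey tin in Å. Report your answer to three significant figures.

For a diamond cubic cell (Z = 8), a³ = Z·M/(N_A·ρ) = 8 × 118.7 / (6.022 × 10²³ × 5.770) = 2.733 × 10^-22 cm³, so a = 6.489 × 10^-8 cm = 6.489 Å.
Nearest neighbors lie along the body diagonal with √3·a = 8r, so r = 0.2165 × a = 1.41 Å.

1.41 Å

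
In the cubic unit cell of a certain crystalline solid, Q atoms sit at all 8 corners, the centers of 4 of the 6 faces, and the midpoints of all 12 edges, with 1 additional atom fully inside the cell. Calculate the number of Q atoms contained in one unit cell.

Corner atoms are shared by 8 cells (1/8 each), face atoms by 2 (1/2 each), edge atoms by 4 (1/4 each), interior atoms are unshared.
Net atoms = 8 × 1/8 + 4 × 1/2 + 12 × 1/4 + 1 = 1 + 2 + 3 + 1 = 7.

7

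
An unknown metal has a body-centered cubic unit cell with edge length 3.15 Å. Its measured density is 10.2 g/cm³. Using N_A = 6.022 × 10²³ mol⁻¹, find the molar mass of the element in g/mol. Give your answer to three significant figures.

96.0 g/mol

A BCC cell has Z = 2 atoms; a = 3.150 × 10^-8 cm.
M = ρ·N_A·a³/Z = 10.2 × 6.022 × 10²³ × 3.126 × 10^-23 / 2 = 96.0 g/mol.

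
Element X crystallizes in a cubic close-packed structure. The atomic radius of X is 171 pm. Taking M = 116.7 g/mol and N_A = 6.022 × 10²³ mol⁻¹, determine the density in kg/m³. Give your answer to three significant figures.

6850 kg/m³

In an FCC lattice, atoms touch along the face diagonal, so √2·a = 4r, giving a = 483.7 pm = 4.837 × 10^-8 cm.
With Z = 4, ρ = Z·M/(N_A·a³) = 4 × 116.7 / (6.022 × 10²³ × 1.131 × 10^-22) = 6.851 g/cm³ = 6850 kg/m³.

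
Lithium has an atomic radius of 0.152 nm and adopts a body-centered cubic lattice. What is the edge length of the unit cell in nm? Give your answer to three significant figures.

In a BCC lattice, atoms touch along the body diagonal, so √3·a = 4r.
a = 4r/√3 = 4 × 0.152 / 1.7321 = 0.351 nm.

0.351 nm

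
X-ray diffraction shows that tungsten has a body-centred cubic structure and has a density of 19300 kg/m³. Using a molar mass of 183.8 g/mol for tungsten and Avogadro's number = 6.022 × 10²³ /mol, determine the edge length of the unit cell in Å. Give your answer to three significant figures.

3.16 Å

With Z = 2 atoms per BCC cell, a³ = Z·M/(N_A·ρ) = 2 × 183.8 / (6.022 × 10²³ × 19.30 g/cm³) = 3.163 × 10^-23 cm³.
a = (3.163 × 10^-23)^(1/3) = 3.162 × 10^-8 cm = 3.16 Å.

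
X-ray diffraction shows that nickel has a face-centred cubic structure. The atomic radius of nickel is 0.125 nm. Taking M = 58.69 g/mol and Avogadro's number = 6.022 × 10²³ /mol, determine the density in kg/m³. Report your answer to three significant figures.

8820 kg/m³

In an FCC lattice, atoms touch along the face diagonal, so √2·a = 4r, giving a = 0.3536 nm = 3.536 × 10^-8 cm.
With Z = 4, ρ = Z·M/(N_A·a³) = 4 × 58.69 / (6.022 × 10²³ × 4.419 × 10^-23) = 8.821 g/cm³ = 8820 kg/m³.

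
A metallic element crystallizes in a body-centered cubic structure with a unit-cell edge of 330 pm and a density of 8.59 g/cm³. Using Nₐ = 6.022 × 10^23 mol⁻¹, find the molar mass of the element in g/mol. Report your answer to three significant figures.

92.9 g/mol

A BCC cell has Z = 2 atoms; a = 3.300 × 10^-8 cm.
M = ρ·N_A·a³/Z = 8.59 × 6.022 × 10²³ × 3.594 × 10^-23 / 2 = 92.9 g/mol.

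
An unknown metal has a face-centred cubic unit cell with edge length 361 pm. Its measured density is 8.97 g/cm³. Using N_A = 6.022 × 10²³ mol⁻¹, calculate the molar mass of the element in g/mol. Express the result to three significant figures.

An FCC cell has Z = 4 atoms; a = 3.610 × 10^-8 cm.
M = ρ·N_A·a³/Z = 8.97 × 6.022 × 10²³ × 4.705 × 10^-23 / 4 = 63.5 g/mol.

63.5 g/mol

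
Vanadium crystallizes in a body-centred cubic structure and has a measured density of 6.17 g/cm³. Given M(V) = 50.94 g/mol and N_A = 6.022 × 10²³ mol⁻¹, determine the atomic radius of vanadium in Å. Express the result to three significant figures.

For a BCC cell (Z = 2), a³ = Z·M/(N_A·ρ) = 2 × 50.94 / (6.022 × 10²³ × 6.170) = 2.742 × 10^-23 cm³, so a = 3.015 × 10^-8 cm = 3.015 Å.
Atoms touch along the body diagonal, so √3·a = 4r, so r = 0.4330 × a = 1.31 Å.

1.31 Å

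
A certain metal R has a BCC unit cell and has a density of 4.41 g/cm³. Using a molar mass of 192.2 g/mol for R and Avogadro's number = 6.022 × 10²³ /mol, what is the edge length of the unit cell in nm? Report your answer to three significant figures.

0.525 nm

With Z = 2 atoms per BCC cell, a³ = Z·M/(N_A·ρ) = 2 × 192.2 / (6.022 × 10²³ × 4.410 g/cm³) = 1.447 × 10^-22 cm³.
a = (1.447 × 10^-22)^(1/3) = 5.251 × 10^-8 cm = 0.525 nm.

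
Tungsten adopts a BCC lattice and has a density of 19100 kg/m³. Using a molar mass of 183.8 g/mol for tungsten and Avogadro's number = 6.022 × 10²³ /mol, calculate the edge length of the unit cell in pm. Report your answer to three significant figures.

317 pm

With Z = 2 atoms per BCC cell, a³ = Z·M/(N_A·ρ) = 2 × 183.8 / (6.022 × 10²³ × 19.10 g/cm³) = 3.196 × 10^-23 cm³.
a = (3.196 × 10^-23)^(1/3) = 3.173 × 10^-8 cm = 317 pm.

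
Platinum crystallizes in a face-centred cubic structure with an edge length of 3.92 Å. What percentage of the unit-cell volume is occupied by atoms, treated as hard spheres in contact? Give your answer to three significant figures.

74.0%

In an FCC lattice atoms touch along the face diagonal, so √2·a = 4r, so r = 0.3536a = 1.386 Å.
Packing fraction = Z·(4/3)πr³ / a³ = 4 × (4/3)π × (1.386)³ / (3.92)³ = 0.7405 = 74.0%.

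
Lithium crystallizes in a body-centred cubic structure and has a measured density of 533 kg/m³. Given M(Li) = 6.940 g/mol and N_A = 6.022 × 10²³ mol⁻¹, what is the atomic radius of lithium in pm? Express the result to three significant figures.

For a BCC cell (Z = 2), a³ = Z·M/(N_A·ρ) = 2 × 6.940 / (6.022 × 10²³ × 0.5330) = 4.324 × 10^-23 cm³, so a = 3.510 × 10^-8 cm = 351.0 pm.
Atoms touch along the body diagonal, so √3·a = 4r, so r = 0.4330 × a = 152 pm.

152 pm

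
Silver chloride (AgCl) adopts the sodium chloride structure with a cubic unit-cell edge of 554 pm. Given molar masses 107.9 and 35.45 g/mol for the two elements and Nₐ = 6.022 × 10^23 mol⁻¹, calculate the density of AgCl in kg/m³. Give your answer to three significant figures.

The sodium chloride structure contains Z = 4 formula units per cell; M(AgCl) = 107.9 + 35.45 = 143.35 g/mol.
a³ = (5.540 × 10^-8 cm)³ = 1.700 × 10^-22 cm³.
ρ = 4 × 143.35 / (6.022 × 10²³ × 1.700 × 10^-22) = 5.600 g/cm³ = 5600 kg/m³.

5600 kg/m³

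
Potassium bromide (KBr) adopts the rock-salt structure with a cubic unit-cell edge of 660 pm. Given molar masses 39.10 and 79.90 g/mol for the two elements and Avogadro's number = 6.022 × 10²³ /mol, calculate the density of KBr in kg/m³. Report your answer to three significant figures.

2750 kg/m³

The rock-salt structure contains Z = 4 formula units per cell; M(KBr) = 39.10 + 79.90 = 119.0 g/mol.
a³ = (6.600 × 10^-8 cm)³ = 2.875 × 10^-22 cm³.
ρ = 4 × 119.0 / (6.022 × 10²³ × 2.875 × 10^-22) = 2.749 g/cm³ = 2750 kg/m³.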